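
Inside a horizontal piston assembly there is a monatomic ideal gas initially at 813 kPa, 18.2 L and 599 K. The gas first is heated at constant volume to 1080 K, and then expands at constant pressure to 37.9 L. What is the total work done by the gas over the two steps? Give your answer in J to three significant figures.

Step 1 (isochoric): W = 0 (constant volume).
After step 1: P = 1466 kPa (V unchanged).
Step 2 (isobaric): W = PΔV = (1466 kPa)(37.9 − 18.2 L) = 28877 J.
W_total = 0 + 28877 = 28877 J.

W_total ≈ 28900 J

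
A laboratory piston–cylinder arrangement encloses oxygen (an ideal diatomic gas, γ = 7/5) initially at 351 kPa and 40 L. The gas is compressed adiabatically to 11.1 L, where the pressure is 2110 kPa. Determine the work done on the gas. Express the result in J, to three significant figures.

W ≈ 23500 J

Adiabatic: W = (P₁V₁ − P₂V₂)/(γ − 1) with γ = 7/5.
P₁V₁ = 14040 J, P₂V₂ = 23421 J.
W = (14040 − 23421) / 0.4 = -23453 J.
Work on gas = −W_by = 23453 J.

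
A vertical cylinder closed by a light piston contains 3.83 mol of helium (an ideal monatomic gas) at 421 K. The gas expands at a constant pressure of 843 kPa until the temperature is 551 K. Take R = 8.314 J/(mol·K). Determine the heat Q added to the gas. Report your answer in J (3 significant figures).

Q ≈ 10300 J

Isobaric: W = nRΔT = (3.83)(8.314)(130) = 4140 J.
ΔU = nCᵥΔT with Cᵥ = 3R/2: ΔU = (3.83)(12.47)(130) = 6209 J.
Q = ΔU + W = 6209 + 4140 = 10349 J.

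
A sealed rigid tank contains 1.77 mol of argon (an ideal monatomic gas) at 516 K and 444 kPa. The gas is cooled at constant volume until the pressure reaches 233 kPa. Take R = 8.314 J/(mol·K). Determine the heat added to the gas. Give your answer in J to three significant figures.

Constant volume ⇒ W = 0, so Q = ΔU = nCᵥΔT with Cᵥ = 3R/2 = 12.47 J/(mol·K).
At constant V, T₂/T₁ = P₂/P₁ ⇒ ΔT = T₁(P₂/P₁ − 1) = 516·(233/444 − 1) = -245.2 K.
ΔU = (1.77)(12.47)(-245.2) = -5413 J.

Q ≈ -5410 J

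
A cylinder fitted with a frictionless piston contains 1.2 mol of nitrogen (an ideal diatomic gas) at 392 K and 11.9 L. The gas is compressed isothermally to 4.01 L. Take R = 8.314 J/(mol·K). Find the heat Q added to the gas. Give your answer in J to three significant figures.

Q ≈ -4250 J

Isothermal ⇒ ΔU = 0, so Q = W = nRT ln(V₂/V₁).
Q = (1.2)(8.314)(392) ln(4.01/11.9) = 3911 × -1.088 = -4254 J.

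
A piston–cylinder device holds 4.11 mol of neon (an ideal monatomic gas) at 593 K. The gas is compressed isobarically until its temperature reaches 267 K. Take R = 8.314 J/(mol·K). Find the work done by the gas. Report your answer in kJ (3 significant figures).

Isobaric: W = P ΔV = nR ΔT.
W = (4.11)(8.314)(267 − 593) = -11140 J.

W ≈ -11.1 kJ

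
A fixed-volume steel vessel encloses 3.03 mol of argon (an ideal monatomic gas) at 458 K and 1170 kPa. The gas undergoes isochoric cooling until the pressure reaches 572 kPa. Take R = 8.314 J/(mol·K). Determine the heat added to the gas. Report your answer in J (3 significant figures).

Constant volume ⇒ W = 0, so Q = ΔU = nCᵥΔT with Cᵥ = 3R/2 = 12.47 J/(mol·K).
At constant V, T₂/T₁ = P₂/P₁ ⇒ ΔT = T₁(P₂/P₁ − 1) = 458·(572/1170 − 1) = -234.1 K.
ΔU = (3.03)(12.47)(-234.1) = -8846 J.

Q ≈ -8850 J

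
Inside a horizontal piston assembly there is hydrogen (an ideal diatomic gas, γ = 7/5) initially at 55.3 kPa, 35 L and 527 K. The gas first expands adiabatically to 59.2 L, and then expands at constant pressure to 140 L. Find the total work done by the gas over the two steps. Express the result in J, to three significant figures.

Step 1 (adiabatic): W = (P₁V₁ − P₂V₂)/(γ−1) = (1936 − 1569)/0.4 = 917.4 J.
After step 1: P = 26.5 kPa, V = 59.2 L, T = 427.1 K.
Step 2 (isobaric): W = PΔV = (26.5 kPa)(140 − 59.2 L) = 2141 J.
W_total = 917.4 + 2141 = 3058 J.

W_total ≈ 3060 J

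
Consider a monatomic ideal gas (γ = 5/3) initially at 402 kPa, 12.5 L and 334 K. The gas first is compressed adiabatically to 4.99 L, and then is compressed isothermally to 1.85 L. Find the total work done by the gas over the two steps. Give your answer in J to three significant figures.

W_total ≈ -15600 J

Step 1 (adiabatic): W = (P₁V₁ − P₂V₂)/(γ−1) = (5025 − 9268)/0.667 = -6365 J.
After step 1: P = 1857 kPa, V = 4.99 L, T = 616.1 K.
Step 2 (isothermal): W = P₁V₁ ln(V₂/V₁) = (9268) ln(1.85/4.99) = -9197 J.
W_total = -6365 − 9197 = -15562 J.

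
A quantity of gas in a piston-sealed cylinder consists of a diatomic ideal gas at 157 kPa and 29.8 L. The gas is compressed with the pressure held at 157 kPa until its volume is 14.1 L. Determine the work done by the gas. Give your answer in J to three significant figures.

W ≈ -2460 J

Isobaric: W = P ΔV.
W = (157 kPa)(14.1 − 29.8 L) = (157)(-15.7) = -2465 J.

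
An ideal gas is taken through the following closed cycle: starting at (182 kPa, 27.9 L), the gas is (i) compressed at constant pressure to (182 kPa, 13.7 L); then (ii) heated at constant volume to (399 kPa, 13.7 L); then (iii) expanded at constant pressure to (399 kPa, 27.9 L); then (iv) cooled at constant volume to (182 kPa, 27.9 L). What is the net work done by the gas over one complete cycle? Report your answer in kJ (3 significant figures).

W_net ≈ 3.08 kJ

Constant-volume legs do no work.
W(i) = (182)(13.7 − 27.9) = -2584 J; W(iii) = (399)(27.9 − 13.7) = 5666 J.
W_net = -2584 + 5666 = 3081 J (the clockwise enclosed area).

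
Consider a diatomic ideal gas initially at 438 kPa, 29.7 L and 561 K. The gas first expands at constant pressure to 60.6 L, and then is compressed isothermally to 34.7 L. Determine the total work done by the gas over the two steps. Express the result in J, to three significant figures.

W_total ≈ -1260 J

Step 1 (isobaric): W = PΔV = (438 kPa)(60.6 − 29.7 L) = 13534 J.
After step 1: P = 438 kPa, V = 60.6 L, T = 1145 K.
Step 2 (isothermal): W = P₁V₁ ln(V₂/V₁) = (26543) ln(34.7/60.6) = -14799 J.
W_total = 13534 − 14799 = -1265 J.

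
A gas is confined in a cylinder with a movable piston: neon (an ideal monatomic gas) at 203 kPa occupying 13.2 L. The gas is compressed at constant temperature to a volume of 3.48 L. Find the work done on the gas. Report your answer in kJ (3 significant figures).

Isothermal: W = nRT ln(V₂/V₁) = P₁V₁ ln(V₂/V₁).
P₁V₁ = (203 kPa)(13.2 L) = 2680 J.
W = 2680 × ln(3.48/13.2) = 2680 × -1.333
W_by_gas = -3572 J; work on gas = −W_by = 3572 J.

W ≈ 3.57 kJ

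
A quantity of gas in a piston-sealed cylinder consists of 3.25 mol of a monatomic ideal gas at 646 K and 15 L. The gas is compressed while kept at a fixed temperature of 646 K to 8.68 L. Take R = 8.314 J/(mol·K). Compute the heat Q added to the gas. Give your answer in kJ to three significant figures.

Isothermal ⇒ ΔU = 0, so Q = W = nRT ln(V₂/V₁).
Q = (3.25)(8.314)(646) ln(8.68/15) = 17455 × -0.547 = -9549 J.

Q ≈ -9.55 kJ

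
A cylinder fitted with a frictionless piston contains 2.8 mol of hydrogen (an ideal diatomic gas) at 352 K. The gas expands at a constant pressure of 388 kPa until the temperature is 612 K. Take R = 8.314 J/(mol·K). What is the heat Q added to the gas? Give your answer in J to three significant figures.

Q ≈ 21200 J

Isobaric: W = nRΔT = (2.8)(8.314)(260) = 6053 J.
ΔU = nCᵥΔT with Cᵥ = 5R/2: ΔU = (2.8)(20.79)(260) = 15131 J.
Q = ΔU + W = 15131 + 6053 = 21184 J.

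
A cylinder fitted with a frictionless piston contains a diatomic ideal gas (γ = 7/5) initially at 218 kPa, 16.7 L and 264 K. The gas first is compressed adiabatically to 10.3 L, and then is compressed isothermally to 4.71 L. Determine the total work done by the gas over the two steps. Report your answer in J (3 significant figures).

W_total ≈ -5400 J

Step 1 (adiabatic): W = (P₁V₁ − P₂V₂)/(γ−1) = (3641 − 4417)/0.4 = -1941 J.
After step 1: P = 428.8 kPa, V = 10.3 L, T = 320.3 K.
Step 2 (isothermal): W = P₁V₁ ln(V₂/V₁) = (4417) ln(4.71/10.3) = -3456 J.
W_total = -1941 − 3456 = -5397 J.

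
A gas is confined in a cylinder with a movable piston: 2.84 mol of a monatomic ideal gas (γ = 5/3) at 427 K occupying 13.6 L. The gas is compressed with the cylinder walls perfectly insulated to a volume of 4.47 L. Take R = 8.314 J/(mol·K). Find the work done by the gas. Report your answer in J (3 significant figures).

W ≈ -16600 J

Adiabatic: TV^(γ−1) = const with γ = 5/3.
T₂ = T₁ (V₁/V₂)^(γ−1) = 427 × (13.6/4.47)^0.667 = 427 × 2.1 = 896.6 K.
W_by = nCᵥ(T₁ − T₂) = (2.84)(12.47)(427 − 896.6) = -16631 J.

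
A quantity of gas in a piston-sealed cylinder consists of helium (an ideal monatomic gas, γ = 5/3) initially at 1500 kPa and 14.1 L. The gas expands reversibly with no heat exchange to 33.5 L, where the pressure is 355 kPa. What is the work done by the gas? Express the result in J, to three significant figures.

W ≈ 13900 J

Adiabatic: W = (P₁V₁ − P₂V₂)/(γ − 1) with γ = 5/3.
P₁V₁ = 21150 J, P₂V₂ = 11892 J.
W = (21150 − 11892) / 0.6667 = 13886 J.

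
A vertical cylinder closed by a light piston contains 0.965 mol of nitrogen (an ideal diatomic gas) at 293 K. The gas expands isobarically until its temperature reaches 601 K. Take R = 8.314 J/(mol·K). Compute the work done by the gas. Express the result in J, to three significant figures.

W ≈ 2470 J

Isobaric: W = P ΔV = nR ΔT.
W = (0.965)(8.314)(601 − 293) = 2471 J.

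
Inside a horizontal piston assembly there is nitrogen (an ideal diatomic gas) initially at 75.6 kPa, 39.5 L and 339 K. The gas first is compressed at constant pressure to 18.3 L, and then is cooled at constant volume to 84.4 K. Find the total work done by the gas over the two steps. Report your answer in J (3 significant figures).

Step 1 (isobaric): W = PΔV = (75.6 kPa)(18.3 − 39.5 L) = -1603 J.
Step 2 (isochoric): W = 0 (constant volume).
W_total = -1603 + 0 = -1603 J.

W_total ≈ -1600 J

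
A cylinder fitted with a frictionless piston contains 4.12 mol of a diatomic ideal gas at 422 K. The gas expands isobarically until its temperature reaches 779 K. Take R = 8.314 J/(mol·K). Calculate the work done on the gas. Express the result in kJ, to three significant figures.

W ≈ -12.2 kJ

Isobaric: W = P ΔV = nR ΔT.
W = (4.12)(8.314)(779 − 422) = 12229 J.
Work on gas = −W_by = -12229 J.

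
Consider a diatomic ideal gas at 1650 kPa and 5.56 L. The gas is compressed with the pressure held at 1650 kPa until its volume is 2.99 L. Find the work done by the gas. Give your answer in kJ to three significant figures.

Isobaric: W = P ΔV.
W = (1650 kPa)(2.99 − 5.56 L) = (1650)(-2.57) = -4240 J.

W ≈ -4.24 kJ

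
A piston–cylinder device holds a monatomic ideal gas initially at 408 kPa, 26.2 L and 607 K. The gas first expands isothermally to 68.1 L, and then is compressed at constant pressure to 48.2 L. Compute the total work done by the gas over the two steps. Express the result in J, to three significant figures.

Step 1 (isothermal): W = P₁V₁ ln(V₂/V₁) = (10690) ln(68.1/26.2) = 10211 J.
After step 1: P = 157 kPa, V = 68.1 L, T = 607 K.
Step 2 (isobaric): W = PΔV = (157 kPa)(48.2 − 68.1 L) = -3124 J.
W_total = 10211 − 3124 = 7087 J.

W_total ≈ 7090 J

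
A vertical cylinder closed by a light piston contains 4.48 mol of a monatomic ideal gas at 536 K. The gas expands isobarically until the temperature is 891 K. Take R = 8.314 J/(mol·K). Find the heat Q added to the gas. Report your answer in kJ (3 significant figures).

Isobaric: W = nRΔT = (4.48)(8.314)(355) = 13223 J.
ΔU = nCᵥΔT with Cᵥ = 3R/2: ΔU = (4.48)(12.47)(355) = 19834 J.
Q = ΔU + W = 19834 + 13223 = 33056 J.

Q ≈ 33.1 kJ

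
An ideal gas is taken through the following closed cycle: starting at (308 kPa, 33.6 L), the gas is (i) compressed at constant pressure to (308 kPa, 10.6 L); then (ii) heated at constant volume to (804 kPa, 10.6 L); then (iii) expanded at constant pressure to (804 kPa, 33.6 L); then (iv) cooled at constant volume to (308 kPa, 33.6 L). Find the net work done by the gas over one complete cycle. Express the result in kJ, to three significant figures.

W_net ≈ 11.4 kJ

Constant-volume legs do no work.
W(i) = (308)(10.6 − 33.6) = -7084 J; W(iii) = (804)(33.6 − 10.6) = 18492 J.
W_net = -7084 + 18492 = 11408 J (the clockwise enclosed area).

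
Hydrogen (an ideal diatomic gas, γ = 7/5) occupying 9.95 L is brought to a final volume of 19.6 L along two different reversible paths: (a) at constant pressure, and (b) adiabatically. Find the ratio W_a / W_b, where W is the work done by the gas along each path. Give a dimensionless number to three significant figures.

Path (a) isobaric: W = P₁(V₂ − V₁) → W_a/(P₁V₁) = 0.9698.
Path (b) adiabatic: W = P₁V₁(1 − (V₁/V₂)^(γ−1))/(γ−1) → W_b/(P₁V₁) = 0.5938.
W_a / W_b = 0.9698 / 0.5938 = 1.633.

W_a / W_b ≈ 1.63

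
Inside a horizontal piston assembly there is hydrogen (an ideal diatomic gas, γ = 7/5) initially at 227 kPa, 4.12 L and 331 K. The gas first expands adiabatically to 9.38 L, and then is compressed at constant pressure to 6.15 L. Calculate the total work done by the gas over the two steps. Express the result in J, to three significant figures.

Step 1 (adiabatic): W = (P₁V₁ − P₂V₂)/(γ−1) = (935.2 − 673)/0.4 = 655.7 J.
After step 1: P = 71.75 kPa, V = 9.38 L, T = 238.2 K.
Step 2 (isobaric): W = PΔV = (71.75 kPa)(6.15 − 9.38 L) = -231.7 J.
W_total = 655.7 − 231.7 = 423.9 J.

W_total ≈ 424 J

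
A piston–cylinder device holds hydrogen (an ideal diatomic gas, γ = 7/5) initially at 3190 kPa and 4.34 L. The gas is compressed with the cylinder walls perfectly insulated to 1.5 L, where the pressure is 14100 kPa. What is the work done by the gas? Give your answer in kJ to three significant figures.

Adiabatic: W = (P₁V₁ − P₂V₂)/(γ − 1) with γ = 7/5.
P₁V₁ = 13845 J, P₂V₂ = 21150 J.
W = (13845 − 21150) / 0.4 = -18264 J.

W ≈ -18.3 kJ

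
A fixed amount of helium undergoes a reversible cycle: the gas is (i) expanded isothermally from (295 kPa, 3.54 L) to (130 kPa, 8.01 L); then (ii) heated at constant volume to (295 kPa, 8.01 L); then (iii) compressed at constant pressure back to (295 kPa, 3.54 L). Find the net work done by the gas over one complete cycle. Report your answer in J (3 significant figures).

Leg (i): W = PᵢVᵢ ln(V_f/Vᵢ) = (1044) ln(8.01/3.54) = 852.7 J.
Leg (ii): W = 0.
Leg (iii): W = PΔV = (295)(3.54 − 8.01) = -1319 J.
W_net = 852.7 − 1319 = -465.9 J.

W_net ≈ -466 J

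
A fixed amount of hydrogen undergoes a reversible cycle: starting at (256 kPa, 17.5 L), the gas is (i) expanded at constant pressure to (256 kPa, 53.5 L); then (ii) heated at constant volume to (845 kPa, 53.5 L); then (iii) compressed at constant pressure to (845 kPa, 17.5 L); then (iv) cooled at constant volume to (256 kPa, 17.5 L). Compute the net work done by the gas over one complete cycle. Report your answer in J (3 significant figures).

W_net ≈ -21200 J

Constant-volume legs do no work.
W(i) = (256)(53.5 − 17.5) = 9216 J; W(iii) = (845)(17.5 − 53.5) = -30420 J.
W_net = 9216 − 30420 = -21204 J (the counter-clockwise enclosed area).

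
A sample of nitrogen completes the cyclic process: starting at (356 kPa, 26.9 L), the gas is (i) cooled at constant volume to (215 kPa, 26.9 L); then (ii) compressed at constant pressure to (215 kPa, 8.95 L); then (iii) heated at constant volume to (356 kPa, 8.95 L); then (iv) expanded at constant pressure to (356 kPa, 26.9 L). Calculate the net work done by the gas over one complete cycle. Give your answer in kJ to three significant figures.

Constant-volume legs do no work.
W(ii) = (215)(8.95 − 26.9) = -3859 J; W(iv) = (356)(26.9 − 8.95) = 6390 J.
W_net = -3859 + 6390 = 2531 J (the clockwise enclosed area).

W_net ≈ 2.53 kJ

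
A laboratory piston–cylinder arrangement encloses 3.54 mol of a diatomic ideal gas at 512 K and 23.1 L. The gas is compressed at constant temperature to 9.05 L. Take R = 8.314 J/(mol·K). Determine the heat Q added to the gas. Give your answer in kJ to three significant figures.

Q ≈ -14.1 kJ

Isothermal ⇒ ΔU = 0, so Q = W = nRT ln(V₂/V₁).
Q = (3.54)(8.314)(512) ln(9.05/23.1) = 15069 × -0.9371 = -14121 J.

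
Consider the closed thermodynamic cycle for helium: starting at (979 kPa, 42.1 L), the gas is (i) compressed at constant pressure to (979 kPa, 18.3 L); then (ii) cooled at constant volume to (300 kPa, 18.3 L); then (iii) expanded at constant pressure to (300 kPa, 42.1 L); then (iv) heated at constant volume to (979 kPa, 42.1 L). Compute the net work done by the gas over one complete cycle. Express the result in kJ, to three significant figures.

Constant-volume legs do no work.
W(i) = (979)(18.3 − 42.1) = -23300 J; W(iii) = (300)(42.1 − 18.3) = 7140 J.
W_net = -23300 + 7140 = -16160 J (the counter-clockwise enclosed area).

W_net ≈ -16.2 kJ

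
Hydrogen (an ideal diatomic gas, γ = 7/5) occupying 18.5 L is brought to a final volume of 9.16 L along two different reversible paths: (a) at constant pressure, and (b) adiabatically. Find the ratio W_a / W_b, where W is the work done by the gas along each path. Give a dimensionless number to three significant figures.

Path (a) isobaric: W = P₁(V₂ − V₁) → W_a/(P₁V₁) = -0.5049.
Path (b) adiabatic: W = P₁V₁(1 − (V₁/V₂)^(γ−1))/(γ−1) → W_b/(P₁V₁) = -0.8117.
W_a / W_b = -0.5049 / -0.8117 = 0.622.

W_a / W_b ≈ 0.622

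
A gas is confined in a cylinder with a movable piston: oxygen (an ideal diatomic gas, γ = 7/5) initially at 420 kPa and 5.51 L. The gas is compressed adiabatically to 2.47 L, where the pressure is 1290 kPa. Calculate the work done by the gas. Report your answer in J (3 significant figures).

W ≈ -2180 J

Adiabatic: W = (P₁V₁ − P₂V₂)/(γ − 1) with γ = 7/5.
P₁V₁ = 2314 J, P₂V₂ = 3186 J.
W = (2314 − 3186) / 0.4 = -2180 J.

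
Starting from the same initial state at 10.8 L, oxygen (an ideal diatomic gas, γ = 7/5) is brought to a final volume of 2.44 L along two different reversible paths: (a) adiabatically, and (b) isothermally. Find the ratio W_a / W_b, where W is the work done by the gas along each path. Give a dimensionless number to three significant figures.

W_a / W_b ≈ 1.37

Path (a) adiabatic: W = P₁V₁(1 − (V₁/V₂)^(γ−1))/(γ−1) → W_a/(P₁V₁) = -2.033.
Path (b) isothermal: W = P₁V₁ ln(V₂/V₁) → W_b/(P₁V₁) = -1.488.
W_a / W_b = -2.033 / -1.488 = 1.366.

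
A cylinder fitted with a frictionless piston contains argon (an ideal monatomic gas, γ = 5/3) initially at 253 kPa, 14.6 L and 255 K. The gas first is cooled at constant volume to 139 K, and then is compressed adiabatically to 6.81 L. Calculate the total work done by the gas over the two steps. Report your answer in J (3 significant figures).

W_total ≈ -2000 J

Step 1 (isochoric): W = 0 (constant volume).
After step 1: P = 137.9 kPa (V unchanged).
Step 2 (adiabatic): W = (P₁V₁ − P₂V₂)/(γ−1) = (2013 − 3348)/0.667 = -2001 J.
W_total = 0 − 2001 = -2001 J.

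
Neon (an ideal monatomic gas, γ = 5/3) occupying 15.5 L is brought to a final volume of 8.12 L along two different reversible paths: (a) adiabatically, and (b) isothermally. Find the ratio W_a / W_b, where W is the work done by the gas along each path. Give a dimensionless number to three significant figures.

W_a / W_b ≈ 1.25

Path (a) adiabatic: W = P₁V₁(1 − (V₁/V₂)^(γ−1))/(γ−1) → W_a/(P₁V₁) = -0.8082.
Path (b) isothermal: W = P₁V₁ ln(V₂/V₁) → W_b/(P₁V₁) = -0.6465.
W_a / W_b = -0.8082 / -0.6465 = 1.25.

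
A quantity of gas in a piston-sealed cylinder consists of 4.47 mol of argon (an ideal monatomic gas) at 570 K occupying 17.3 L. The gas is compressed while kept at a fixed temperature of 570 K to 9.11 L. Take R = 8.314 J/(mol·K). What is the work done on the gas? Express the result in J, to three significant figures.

Isothermal: W = nRT ln(V₂/V₁).
W = (4.47)(8.314)(570) × ln(9.11/17.3)
  = 21183 × -0.6413
W_by_gas = -13586 J; work on gas = −W_by = 13586 J.

W ≈ 13600 J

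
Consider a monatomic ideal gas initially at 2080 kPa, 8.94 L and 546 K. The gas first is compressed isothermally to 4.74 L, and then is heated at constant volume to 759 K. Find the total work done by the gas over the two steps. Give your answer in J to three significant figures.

Step 1 (isothermal): W = P₁V₁ ln(V₂/V₁) = (18595) ln(4.74/8.94) = -11799 J.
Step 2 (isochoric): W = 0 (constant volume).
W_total = -11799 + 0 = -11799 J.

W_total ≈ -11800 J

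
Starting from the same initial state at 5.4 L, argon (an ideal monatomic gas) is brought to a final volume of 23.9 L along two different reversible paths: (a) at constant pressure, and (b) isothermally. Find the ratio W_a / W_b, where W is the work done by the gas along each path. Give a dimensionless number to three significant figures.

W_a / W_b ≈ 2.30

Path (a) isobaric: W = P₁(V₂ − V₁) → W_a/(P₁V₁) = 3.426.
Path (b) isothermal: W = P₁V₁ ln(V₂/V₁) → W_b/(P₁V₁) = 1.487.
W_a / W_b = 3.426 / 1.487 = 2.303.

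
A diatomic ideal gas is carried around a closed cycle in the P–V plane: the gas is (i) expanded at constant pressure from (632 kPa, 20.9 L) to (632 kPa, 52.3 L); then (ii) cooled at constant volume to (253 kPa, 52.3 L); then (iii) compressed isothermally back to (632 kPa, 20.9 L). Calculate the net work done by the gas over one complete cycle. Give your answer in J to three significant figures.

Leg (i): W = PΔV = (632)(52.3 − 20.9) = 19845 J.
Leg (ii): W = 0.
Leg (iii): W = PᵢVᵢ ln(V_f/Vᵢ) = (13232) ln(20.9/52.3) = -12137 J.
W_net = 19845 − 12137 = 7708 J.

W_net ≈ 7710 J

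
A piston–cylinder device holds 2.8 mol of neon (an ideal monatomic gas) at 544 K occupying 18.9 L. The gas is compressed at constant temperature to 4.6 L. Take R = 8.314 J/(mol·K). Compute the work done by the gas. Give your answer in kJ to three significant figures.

Isothermal: W = nRT ln(V₂/V₁).
W = (2.8)(8.314)(544) × ln(4.6/18.9)
  = 12664 × -1.413
W_by_gas = -17895 J.

W ≈ -17.9 kJ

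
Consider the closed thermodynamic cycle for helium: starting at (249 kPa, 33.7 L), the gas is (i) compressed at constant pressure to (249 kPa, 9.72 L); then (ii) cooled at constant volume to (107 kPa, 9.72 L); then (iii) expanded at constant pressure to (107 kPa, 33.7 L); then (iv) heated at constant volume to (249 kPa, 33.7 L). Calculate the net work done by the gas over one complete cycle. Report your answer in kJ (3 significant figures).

Constant-volume legs do no work.
W(i) = (249)(9.72 − 33.7) = -5971 J; W(iii) = (107)(33.7 − 9.72) = 2566 J.
W_net = -5971 + 2566 = -3405 J (the counter-clockwise enclosed area).

W_net ≈ -3.41 kJ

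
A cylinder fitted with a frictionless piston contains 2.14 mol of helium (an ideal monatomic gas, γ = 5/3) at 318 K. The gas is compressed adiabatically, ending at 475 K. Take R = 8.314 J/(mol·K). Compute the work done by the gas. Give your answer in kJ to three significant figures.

Adiabatic ⇒ Q = 0, so W_by = −ΔU = nCᵥ(T₁ − T₂).
Cᵥ = 3R/2 = 12.47 J/(mol·K).
W = (2.14)(12.47)(318 − 475) = -4190 J.

W ≈ -4.19 kJ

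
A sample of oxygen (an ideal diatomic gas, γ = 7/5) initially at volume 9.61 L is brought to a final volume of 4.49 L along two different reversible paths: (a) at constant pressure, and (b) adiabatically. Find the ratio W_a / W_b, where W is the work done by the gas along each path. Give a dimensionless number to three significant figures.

W_a / W_b ≈ 0.599

Path (a) isobaric: W = P₁(V₂ − V₁) → W_a/(P₁V₁) = -0.5328.
Path (b) adiabatic: W = P₁V₁(1 − (V₁/V₂)^(γ−1))/(γ−1) → W_b/(P₁V₁) = -0.8895.
W_a / W_b = -0.5328 / -0.8895 = 0.599.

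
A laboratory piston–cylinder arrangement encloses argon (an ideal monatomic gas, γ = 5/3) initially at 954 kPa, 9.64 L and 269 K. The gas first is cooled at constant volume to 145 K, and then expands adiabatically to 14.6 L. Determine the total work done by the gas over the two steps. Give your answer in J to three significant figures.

Step 1 (isochoric): W = 0 (constant volume).
After step 1: P = 514.2 kPa (V unchanged).
Step 2 (adiabatic): W = (P₁V₁ − P₂V₂)/(γ−1) = (4957 − 3759)/0.667 = 1798 J.
W_total = 0 + 1798 = 1798 J.

W_total ≈ 1800 J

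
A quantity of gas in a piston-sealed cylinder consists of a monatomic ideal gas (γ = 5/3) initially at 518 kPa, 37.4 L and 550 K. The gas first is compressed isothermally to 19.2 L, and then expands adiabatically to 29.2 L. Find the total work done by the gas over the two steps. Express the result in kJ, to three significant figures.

Step 1 (isothermal): W = P₁V₁ ln(V₂/V₁) = (19373) ln(19.2/37.4) = -12917 J.
After step 1: P = 1009 kPa, V = 19.2 L, T = 550 K.
Step 2 (adiabatic): W = (P₁V₁ − P₂V₂)/(γ−1) = (19373 − 14649)/0.667 = 7086 J.
W_total = -12917 + 7086 = -5831 J.

W_total ≈ -5.83 kJ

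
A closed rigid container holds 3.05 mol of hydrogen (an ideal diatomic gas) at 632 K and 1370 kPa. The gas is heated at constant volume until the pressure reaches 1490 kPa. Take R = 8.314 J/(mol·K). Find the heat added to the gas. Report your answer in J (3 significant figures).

Q ≈ 3510 J

Constant volume ⇒ W = 0, so Q = ΔU = nCᵥΔT with Cᵥ = 5R/2 = 20.79 J/(mol·K).
At constant V, T₂/T₁ = P₂/P₁ ⇒ ΔT = T₁(P₂/P₁ − 1) = 632·(1490/1370 − 1) = 55.36 K.
ΔU = (3.05)(20.79)(55.36) = 3509 J.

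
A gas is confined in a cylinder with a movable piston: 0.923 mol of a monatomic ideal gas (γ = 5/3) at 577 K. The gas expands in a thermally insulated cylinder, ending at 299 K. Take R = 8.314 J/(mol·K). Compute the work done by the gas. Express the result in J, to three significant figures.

W ≈ 3200 J

Adiabatic ⇒ Q = 0, so W_by = −ΔU = nCᵥ(T₁ − T₂).
Cᵥ = 3R/2 = 12.47 J/(mol·K).
W = (0.923)(12.47)(577 − 299) = 3200 J.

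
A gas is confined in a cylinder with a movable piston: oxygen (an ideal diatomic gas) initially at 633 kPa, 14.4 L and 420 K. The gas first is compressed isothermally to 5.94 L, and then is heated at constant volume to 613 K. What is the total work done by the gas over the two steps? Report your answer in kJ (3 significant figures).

W_total ≈ -8.07 kJ

Step 1 (isothermal): W = P₁V₁ ln(V₂/V₁) = (9115) ln(5.94/14.4) = -8072 J.
Step 2 (isochoric): W = 0 (constant volume).
W_total = -8072 + 0 = -8072 J.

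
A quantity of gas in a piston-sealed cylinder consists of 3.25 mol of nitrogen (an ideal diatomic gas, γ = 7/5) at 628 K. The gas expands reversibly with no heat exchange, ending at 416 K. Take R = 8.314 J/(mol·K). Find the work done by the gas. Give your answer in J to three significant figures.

Adiabatic ⇒ Q = 0, so W_by = −ΔU = nCᵥ(T₁ − T₂).
Cᵥ = 5R/2 = 20.79 J/(mol·K).
W = (3.25)(20.79)(628 − 416) = 14321 J.

W ≈ 14300 J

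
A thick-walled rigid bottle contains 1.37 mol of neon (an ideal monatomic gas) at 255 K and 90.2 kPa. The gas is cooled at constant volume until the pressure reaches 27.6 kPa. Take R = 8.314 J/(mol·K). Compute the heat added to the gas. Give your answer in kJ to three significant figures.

Constant volume ⇒ W = 0, so Q = ΔU = nCᵥΔT with Cᵥ = 3R/2 = 12.47 J/(mol·K).
At constant V, T₂/T₁ = P₂/P₁ ⇒ ΔT = T₁(P₂/P₁ − 1) = 255·(27.6/90.2 − 1) = -177 K.
ΔU = (1.37)(12.47)(-177) = -3024 J.

Q ≈ -3.02 kJ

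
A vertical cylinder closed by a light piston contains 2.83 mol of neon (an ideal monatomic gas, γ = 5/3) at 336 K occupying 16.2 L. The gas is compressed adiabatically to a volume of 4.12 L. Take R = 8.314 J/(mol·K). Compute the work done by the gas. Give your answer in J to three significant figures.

W ≈ -17700 J

Adiabatic: TV^(γ−1) = const with γ = 5/3.
T₂ = T₁ (V₁/V₂)^(γ−1) = 336 × (16.2/4.12)^0.667 = 336 × 2.491 = 837 K.
W_by = nCᵥ(T₁ − T₂) = (2.83)(12.47)(336 − 837) = -17684 J.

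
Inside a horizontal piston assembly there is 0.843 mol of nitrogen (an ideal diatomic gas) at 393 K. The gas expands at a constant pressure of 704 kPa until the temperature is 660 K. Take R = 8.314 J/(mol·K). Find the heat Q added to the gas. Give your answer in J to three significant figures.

Isobaric: W = nRΔT = (0.843)(8.314)(267) = 1871 J.
ΔU = nCᵥΔT with Cᵥ = 5R/2: ΔU = (0.843)(20.79)(267) = 4678 J.
Q = ΔU + W = 4678 + 1871 = 6550 J.

Q ≈ 6550 J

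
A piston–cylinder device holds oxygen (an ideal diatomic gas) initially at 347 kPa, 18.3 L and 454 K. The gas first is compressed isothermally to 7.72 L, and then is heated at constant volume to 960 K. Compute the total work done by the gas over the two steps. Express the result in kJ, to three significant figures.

W_total ≈ -5.48 kJ

Step 1 (isothermal): W = P₁V₁ ln(V₂/V₁) = (6350) ln(7.72/18.3) = -5481 J.
Step 2 (isochoric): W = 0 (constant volume).
W_total = -5481 + 0 = -5481 J.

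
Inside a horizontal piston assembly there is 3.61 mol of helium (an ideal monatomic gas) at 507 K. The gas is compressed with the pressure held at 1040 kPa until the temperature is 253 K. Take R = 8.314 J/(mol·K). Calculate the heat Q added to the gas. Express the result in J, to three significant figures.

Q ≈ -19100 J

Isobaric: W = nRΔT = (3.61)(8.314)(-254) = -7623 J.
ΔU = nCᵥΔT with Cᵥ = 3R/2: ΔU = (3.61)(12.47)(-254) = -11435 J.
Q = ΔU + W = -11435 − 7623 = -19059 J.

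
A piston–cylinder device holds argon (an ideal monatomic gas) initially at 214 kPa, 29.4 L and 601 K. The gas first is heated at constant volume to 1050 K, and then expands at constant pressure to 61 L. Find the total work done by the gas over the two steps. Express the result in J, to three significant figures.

Step 1 (isochoric): W = 0 (constant volume).
After step 1: P = 373.9 kPa (V unchanged).
Step 2 (isobaric): W = PΔV = (373.9 kPa)(61 − 29.4 L) = 11815 J.
W_total = 0 + 11815 = 11815 J.

W_total ≈ 11800 J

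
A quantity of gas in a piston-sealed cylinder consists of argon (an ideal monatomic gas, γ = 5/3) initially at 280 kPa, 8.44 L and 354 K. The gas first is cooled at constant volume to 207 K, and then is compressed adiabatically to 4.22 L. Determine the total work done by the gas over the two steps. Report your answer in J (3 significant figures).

W_total ≈ -1220 J

Step 1 (isochoric): W = 0 (constant volume).
After step 1: P = 163.7 kPa (V unchanged).
Step 2 (adiabatic): W = (P₁V₁ − P₂V₂)/(γ−1) = (1382 − 2194)/0.667 = -1218 J.
W_total = 0 − 1218 = -1218 J.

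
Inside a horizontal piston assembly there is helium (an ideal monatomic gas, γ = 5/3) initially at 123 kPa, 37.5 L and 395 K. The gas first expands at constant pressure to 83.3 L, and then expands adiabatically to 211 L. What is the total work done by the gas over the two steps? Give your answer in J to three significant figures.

Step 1 (isobaric): W = PΔV = (123 kPa)(83.3 − 37.5 L) = 5633 J.
After step 1: P = 123 kPa, V = 83.3 L, T = 877.4 K.
Step 2 (adiabatic): W = (P₁V₁ − P₂V₂)/(γ−1) = (10246 − 5514)/0.667 = 7098 J.
W_total = 5633 + 7098 = 12731 J.

W_total ≈ 12700 J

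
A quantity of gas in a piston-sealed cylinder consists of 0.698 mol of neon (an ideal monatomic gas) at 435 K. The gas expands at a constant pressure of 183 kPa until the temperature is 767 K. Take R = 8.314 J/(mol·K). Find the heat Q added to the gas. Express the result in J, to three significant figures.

Q ≈ 4820 J

Isobaric: W = nRΔT = (0.698)(8.314)(332) = 1927 J.
ΔU = nCᵥΔT with Cᵥ = 3R/2: ΔU = (0.698)(12.47)(332) = 2890 J.
Q = ΔU + W = 2890 + 1927 = 4817 J.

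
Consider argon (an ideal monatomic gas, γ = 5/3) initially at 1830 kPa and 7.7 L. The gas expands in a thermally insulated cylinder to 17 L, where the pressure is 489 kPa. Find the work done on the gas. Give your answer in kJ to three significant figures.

W ≈ -8.67 kJ

Adiabatic: W = (P₁V₁ − P₂V₂)/(γ − 1) with γ = 5/3.
P₁V₁ = 14091 J, P₂V₂ = 8313 J.
W = (14091 − 8313) / 0.6667 = 8667 J.
Work on gas = −W_by = -8667 J.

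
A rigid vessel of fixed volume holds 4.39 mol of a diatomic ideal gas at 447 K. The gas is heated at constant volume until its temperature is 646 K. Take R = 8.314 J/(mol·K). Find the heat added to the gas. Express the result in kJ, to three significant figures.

Constant volume ⇒ W = 0, so Q = ΔU = nCᵥΔT with Cᵥ = 5R/2 = 20.79 J/(mol·K).
ΔU = (4.39)(20.79)(646 − 447) = 18158 J.

Q ≈ 18.2 kJ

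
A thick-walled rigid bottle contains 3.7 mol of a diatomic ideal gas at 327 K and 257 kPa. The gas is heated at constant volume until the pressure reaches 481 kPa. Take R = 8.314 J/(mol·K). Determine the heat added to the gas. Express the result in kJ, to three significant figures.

Q ≈ 21.9 kJ

Constant volume ⇒ W = 0, so Q = ΔU = nCᵥΔT with Cᵥ = 5R/2 = 20.79 J/(mol·K).
At constant V, T₂/T₁ = P₂/P₁ ⇒ ΔT = T₁(P₂/P₁ − 1) = 327·(481/257 − 1) = 285 K.
ΔU = (3.7)(20.79)(285) = 21919 J.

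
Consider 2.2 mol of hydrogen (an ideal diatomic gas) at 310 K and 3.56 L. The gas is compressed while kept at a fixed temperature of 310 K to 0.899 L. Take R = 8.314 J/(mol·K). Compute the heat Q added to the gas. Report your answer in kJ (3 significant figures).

Q ≈ -7.80 kJ

Isothermal ⇒ ΔU = 0, so Q = W = nRT ln(V₂/V₁).
Q = (2.2)(8.314)(310) ln(0.899/3.56) = 5670 × -1.376 = -7803 J.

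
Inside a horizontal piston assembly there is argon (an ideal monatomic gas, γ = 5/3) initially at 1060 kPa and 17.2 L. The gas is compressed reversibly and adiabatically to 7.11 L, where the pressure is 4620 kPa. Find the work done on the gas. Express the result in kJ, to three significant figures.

Adiabatic: W = (P₁V₁ − P₂V₂)/(γ − 1) with γ = 5/3.
P₁V₁ = 18232 J, P₂V₂ = 32848 J.
W = (18232 − 32848) / 0.6667 = -21924 J.
Work on gas = −W_by = 21924 J.

W ≈ 21.9 kJ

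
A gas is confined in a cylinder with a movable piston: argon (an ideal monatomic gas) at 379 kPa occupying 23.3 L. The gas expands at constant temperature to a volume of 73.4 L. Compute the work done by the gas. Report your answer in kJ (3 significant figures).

W ≈ 10.1 kJ

Isothermal: W = nRT ln(V₂/V₁) = P₁V₁ ln(V₂/V₁).
P₁V₁ = (379 kPa)(23.3 L) = 8831 J.
W = 8831 × ln(73.4/23.3) = 8831 × 1.147
W_by_gas = 10133 J.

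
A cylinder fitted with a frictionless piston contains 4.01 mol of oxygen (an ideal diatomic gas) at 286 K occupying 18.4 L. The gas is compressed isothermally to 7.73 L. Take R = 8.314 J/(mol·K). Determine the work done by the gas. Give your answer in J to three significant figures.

Isothermal: W = nRT ln(V₂/V₁).
W = (4.01)(8.314)(286) × ln(7.73/18.4)
  = 9535 × -0.8672
W_by_gas = -8269 J.

W ≈ -8270 J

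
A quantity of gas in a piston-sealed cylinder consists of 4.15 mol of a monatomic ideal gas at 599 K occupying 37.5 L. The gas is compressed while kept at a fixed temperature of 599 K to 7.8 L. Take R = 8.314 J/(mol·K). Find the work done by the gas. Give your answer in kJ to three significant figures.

Isothermal: W = nRT ln(V₂/V₁).
W = (4.15)(8.314)(599) × ln(7.8/37.5)
  = 20667 × -1.57
W_by_gas = -32452 J.

W ≈ -32.5 kJ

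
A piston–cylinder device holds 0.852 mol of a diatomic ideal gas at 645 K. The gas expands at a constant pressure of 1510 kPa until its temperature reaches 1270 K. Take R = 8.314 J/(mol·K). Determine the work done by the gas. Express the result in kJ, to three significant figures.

Isobaric: W = P ΔV = nR ΔT.
W = (0.852)(8.314)(1270 − 645) = 4427 J.

W ≈ 4.43 kJ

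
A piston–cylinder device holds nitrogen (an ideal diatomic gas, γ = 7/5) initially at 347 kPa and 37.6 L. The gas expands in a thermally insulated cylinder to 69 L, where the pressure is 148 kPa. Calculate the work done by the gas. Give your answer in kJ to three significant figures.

W ≈ 7.09 kJ

Adiabatic: W = (P₁V₁ − P₂V₂)/(γ − 1) with γ = 7/5.
P₁V₁ = 13047 J, P₂V₂ = 10212 J.
W = (13047 − 10212) / 0.4 = 7088 J.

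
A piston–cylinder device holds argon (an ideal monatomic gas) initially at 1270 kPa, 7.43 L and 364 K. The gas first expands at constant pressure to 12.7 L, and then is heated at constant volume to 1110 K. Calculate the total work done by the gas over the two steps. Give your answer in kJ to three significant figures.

W_total ≈ 6.69 kJ

Step 1 (isobaric): W = PΔV = (1270 kPa)(12.7 − 7.43 L) = 6693 J.
Step 2 (isochoric): W = 0 (constant volume).
W_total = 6693 + 0 = 6693 J.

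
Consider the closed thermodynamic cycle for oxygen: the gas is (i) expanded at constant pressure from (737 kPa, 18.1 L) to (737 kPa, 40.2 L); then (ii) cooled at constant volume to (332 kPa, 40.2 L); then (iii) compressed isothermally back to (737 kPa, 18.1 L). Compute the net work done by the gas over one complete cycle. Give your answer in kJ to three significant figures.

W_net ≈ 5.64 kJ

Leg (i): W = PΔV = (737)(40.2 − 18.1) = 16288 J.
Leg (ii): W = 0.
Leg (iii): W = PᵢVᵢ ln(V_f/Vᵢ) = (13346) ln(18.1/40.2) = -10650 J.
W_net = 16288 − 10650 = 5638 J.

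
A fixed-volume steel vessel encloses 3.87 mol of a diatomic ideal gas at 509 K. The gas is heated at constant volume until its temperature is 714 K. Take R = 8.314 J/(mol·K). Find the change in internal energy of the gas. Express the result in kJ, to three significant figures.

ΔU ≈ 16.5 kJ

Constant volume ⇒ W = 0, so Q = ΔU = nCᵥΔT with Cᵥ = 5R/2 = 20.79 J/(mol·K).
ΔU = (3.87)(20.79)(714 − 509) = 16490 J.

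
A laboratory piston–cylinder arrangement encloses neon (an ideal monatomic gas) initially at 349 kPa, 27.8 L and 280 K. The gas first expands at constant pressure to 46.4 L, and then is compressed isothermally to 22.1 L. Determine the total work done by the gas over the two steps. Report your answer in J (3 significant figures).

W_total ≈ -5520 J

Step 1 (isobaric): W = PΔV = (349 kPa)(46.4 − 27.8 L) = 6491 J.
After step 1: P = 349 kPa, V = 46.4 L, T = 467.3 K.
Step 2 (isothermal): W = P₁V₁ ln(V₂/V₁) = (16194) ln(22.1/46.4) = -12011 J.
W_total = 6491 − 12011 = -5520 J.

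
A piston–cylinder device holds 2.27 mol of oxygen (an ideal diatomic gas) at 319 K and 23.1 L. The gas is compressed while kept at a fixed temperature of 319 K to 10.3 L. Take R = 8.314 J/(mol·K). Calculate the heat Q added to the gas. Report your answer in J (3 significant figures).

Isothermal ⇒ ΔU = 0, so Q = W = nRT ln(V₂/V₁).
Q = (2.27)(8.314)(319) ln(10.3/23.1) = 6020 × -0.8077 = -4863 J.

Q ≈ -4860 J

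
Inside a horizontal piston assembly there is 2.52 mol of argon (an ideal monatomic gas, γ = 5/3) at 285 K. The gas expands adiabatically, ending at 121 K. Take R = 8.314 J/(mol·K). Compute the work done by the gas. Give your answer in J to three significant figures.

W ≈ 5150 J

Adiabatic ⇒ Q = 0, so W_by = −ΔU = nCᵥ(T₁ − T₂).
Cᵥ = 3R/2 = 12.47 J/(mol·K).
W = (2.52)(12.47)(285 − 121) = 5154 J.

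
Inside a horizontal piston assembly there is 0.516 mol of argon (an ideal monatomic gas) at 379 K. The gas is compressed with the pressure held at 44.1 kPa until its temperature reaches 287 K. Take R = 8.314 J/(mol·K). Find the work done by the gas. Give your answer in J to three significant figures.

W ≈ -395 J

Isobaric: W = P ΔV = nR ΔT.
W = (0.516)(8.314)(287 − 379) = -394.7 J.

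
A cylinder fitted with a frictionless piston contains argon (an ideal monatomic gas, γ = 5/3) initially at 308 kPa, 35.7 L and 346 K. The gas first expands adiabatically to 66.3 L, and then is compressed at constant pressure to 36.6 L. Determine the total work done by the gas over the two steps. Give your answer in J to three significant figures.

Step 1 (adiabatic): W = (P₁V₁ − P₂V₂)/(γ−1) = (10996 − 7278)/0.667 = 5577 J.
After step 1: P = 109.8 kPa, V = 66.3 L, T = 229 K.
Step 2 (isobaric): W = PΔV = (109.8 kPa)(36.6 − 66.3 L) = -3260 J.
W_total = 5577 − 3260 = 2317 J.

W_total ≈ 2320 J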